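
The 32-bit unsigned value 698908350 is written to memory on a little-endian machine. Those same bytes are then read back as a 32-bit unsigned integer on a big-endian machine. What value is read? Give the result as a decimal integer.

698908350 in 32-bit hexadecimal is 0x29A87EBE.
Stored little-endian, the bytes at ascending addresses are BE 7E A8 29.
Read back as big-endian, the last byte is least significant, giving 0xBE7EA829.
0xBE7EA829 = 3195971625.

3195971625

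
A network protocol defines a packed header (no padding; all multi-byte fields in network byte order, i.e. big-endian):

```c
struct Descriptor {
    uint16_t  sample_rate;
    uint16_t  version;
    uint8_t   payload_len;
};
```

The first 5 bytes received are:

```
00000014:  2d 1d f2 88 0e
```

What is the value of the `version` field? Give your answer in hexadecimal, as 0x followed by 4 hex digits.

0xF288

`version` follows `sample_rate` (2 bytes), so it starts at byte offset 2 and occupies 2 bytes.
Bytes at offsets 2..3: F2 88.
In big-endian order the high byte comes first in memory.
The bytes are already most-significant first: 0xF288.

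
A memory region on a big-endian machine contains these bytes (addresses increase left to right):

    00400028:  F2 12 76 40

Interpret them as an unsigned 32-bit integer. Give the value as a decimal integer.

Big-endian stores the most-significant byte at the lowest address.
The bytes are already most-significant first: 0xF2127640.
0xF2127640 = 4061296192.

4061296192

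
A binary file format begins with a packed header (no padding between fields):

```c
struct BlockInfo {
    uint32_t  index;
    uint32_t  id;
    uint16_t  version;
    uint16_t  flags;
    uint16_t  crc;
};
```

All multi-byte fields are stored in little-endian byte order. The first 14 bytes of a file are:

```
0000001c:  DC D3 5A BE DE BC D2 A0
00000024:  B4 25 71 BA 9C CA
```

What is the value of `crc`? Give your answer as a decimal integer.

`crc` follows `index` (4 B), `id` (4 B), `version` (2 B), `flags` (2 B), so it starts at offset 4 + 4 + 2 + 2 = 12 and occupies 2 bytes.
Bytes at offsets 12..13: 9C CA.
In little-endian order the low byte comes first in memory.
Reassemble most-significant byte first: CA 9C → 0xCA9C.
0xCA9C = 51868.

51868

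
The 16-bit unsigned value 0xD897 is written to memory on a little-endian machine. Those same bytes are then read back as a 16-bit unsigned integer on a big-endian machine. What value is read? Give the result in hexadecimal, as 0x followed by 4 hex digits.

0x97D8

Stored little-endian, the bytes at ascending addresses are 97 D8.
Read back as big-endian, the last byte is least significant, giving 0x97D8.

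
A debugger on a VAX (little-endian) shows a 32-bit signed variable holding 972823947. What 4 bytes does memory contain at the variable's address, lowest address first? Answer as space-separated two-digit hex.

972823947 in hexadecimal, padded to 32 bits, is 0x39FC1D8B.
Split into bytes (most-significant first): 39 FC 1D 8B.
Little-endian: lowest address holds the least-significant byte.
So at ascending addresses the bytes are 8B 1D FC 39.

8B 1D FC 39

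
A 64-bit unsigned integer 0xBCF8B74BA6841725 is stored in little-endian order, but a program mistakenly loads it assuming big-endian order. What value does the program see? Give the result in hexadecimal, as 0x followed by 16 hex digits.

Stored little-endian, the bytes at ascending addresses are 25 17 84 A6 4B B7 F8 BC.
Read back as big-endian, the last byte is least significant, giving 0x251784A64BB7F8BC.

0x251784A64BB7F8BC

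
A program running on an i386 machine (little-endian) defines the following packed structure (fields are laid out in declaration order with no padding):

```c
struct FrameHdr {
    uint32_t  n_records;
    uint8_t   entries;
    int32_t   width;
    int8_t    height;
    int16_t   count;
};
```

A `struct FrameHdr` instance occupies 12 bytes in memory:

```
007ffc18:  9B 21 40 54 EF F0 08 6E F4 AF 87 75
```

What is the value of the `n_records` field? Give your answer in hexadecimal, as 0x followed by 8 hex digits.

`n_records` is the first field, at byte offset 0, occupying 4 bytes.
Bytes at offsets 0..3: 9B 21 40 54.
Little-endian stores the least-significant byte at the lowest address.
Reassemble most-significant byte first: 54 40 21 9B → 0x5440219B.

0x5440219B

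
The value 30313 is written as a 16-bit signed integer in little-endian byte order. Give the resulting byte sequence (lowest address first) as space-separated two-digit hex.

30313 in hexadecimal, padded to 16 bits, is 0x7669.
Split into bytes (most-significant first): 76 69.
In little-endian order the low byte comes first in memory.
So at ascending addresses the bytes are 69 76.

69 76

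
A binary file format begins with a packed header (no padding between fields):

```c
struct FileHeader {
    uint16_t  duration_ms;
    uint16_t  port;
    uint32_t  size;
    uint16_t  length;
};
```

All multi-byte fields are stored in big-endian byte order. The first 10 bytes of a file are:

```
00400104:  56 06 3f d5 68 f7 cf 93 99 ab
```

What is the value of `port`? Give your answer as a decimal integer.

16341

`port` follows `duration_ms` (2 bytes), so it starts at byte offset 2 and occupies 2 bytes.
Bytes at offsets 2..3: 3F D5.
In big-endian order the high byte comes first in memory.
The bytes are already most-significant first: 0x3FD5.
0x3FD5 = 16341.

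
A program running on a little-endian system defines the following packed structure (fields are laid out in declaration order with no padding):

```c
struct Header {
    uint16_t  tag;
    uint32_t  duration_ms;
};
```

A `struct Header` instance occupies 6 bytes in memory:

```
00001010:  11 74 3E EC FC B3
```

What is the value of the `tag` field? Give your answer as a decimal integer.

`tag` is the first field, at byte offset 0, occupying 2 bytes.
Bytes at offsets 0..1: 11 74.
In little-endian order the low byte comes first in memory.
Reassemble most-significant byte first: 74 11 → 0x7411.
0x7411 = 29713.

29713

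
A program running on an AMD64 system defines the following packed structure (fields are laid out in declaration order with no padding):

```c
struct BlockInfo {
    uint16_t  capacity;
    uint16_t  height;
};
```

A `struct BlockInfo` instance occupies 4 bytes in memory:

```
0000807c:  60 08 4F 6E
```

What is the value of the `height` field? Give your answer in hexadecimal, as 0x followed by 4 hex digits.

`height` follows `capacity` (2 bytes), so it starts at byte offset 2 and occupies 2 bytes.
Bytes at offsets 2..3: 4F 6E.
Little-endian: lowest address holds the least-significant byte.
Reassemble most-significant byte first: 6E 4F → 0x6E4F.

0x6E4F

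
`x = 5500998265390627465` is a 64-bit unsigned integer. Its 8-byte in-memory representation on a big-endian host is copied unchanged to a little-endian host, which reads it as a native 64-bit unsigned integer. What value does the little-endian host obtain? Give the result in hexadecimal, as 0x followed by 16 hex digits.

0x89FAA5DEC678574C

5500998265390627465 in 64-bit hexadecimal is 0x4C5778C6DEA5FA89.
Stored big-endian, the bytes at ascending addresses are 4C 57 78 C6 DE A5 FA 89.
Read back as little-endian, the first byte is least significant, giving 0x89FAA5DEC678574C.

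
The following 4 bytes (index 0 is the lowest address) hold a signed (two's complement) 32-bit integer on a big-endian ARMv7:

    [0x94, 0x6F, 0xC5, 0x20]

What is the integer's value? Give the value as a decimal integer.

Big-endian stores the most-significant byte at the lowest address.
The bytes are already most-significant first: 0x946FC520.
Top bit is set, so as a signed 32-bit value this is 0x946FC520 − 2^32 = -1804614368.

-1804614368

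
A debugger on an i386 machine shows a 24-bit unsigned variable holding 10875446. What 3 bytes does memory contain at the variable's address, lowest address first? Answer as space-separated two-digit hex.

36 F2 A5

10875446 in hexadecimal, padded to 24 bits, is 0xA5F236.
Split into bytes (most-significant first): A5 F2 36.
Little-endian stores the least-significant byte at the lowest address.
So at ascending addresses the bytes are 36 F2 A5.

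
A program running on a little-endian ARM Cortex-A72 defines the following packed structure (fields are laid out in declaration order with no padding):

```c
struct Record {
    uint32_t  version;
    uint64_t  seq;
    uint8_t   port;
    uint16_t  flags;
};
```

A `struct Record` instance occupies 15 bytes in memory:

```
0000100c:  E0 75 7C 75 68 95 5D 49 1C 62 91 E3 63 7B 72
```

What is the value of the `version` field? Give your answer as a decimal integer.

`version` is the first field, at byte offset 0, occupying 4 bytes.
Bytes at offsets 0..3: E0 75 7C 75.
Little-endian: lowest address holds the least-significant byte.
Reassemble most-significant byte first: 75 7C 75 E0 → 0x757C75E0.
0x757C75E0 = 1971090912.

1971090912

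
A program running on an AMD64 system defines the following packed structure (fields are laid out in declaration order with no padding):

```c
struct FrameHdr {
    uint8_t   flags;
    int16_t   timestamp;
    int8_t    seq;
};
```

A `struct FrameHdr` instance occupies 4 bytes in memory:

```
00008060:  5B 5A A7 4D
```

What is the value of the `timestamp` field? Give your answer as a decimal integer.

-22694

`timestamp` follows `flags` (1 byte), so it starts at byte offset 1 and occupies 2 bytes.
Bytes at offsets 1..2: 5A A7.
Little-endian: lowest address holds the least-significant byte.
Reassemble most-significant byte first: A7 5A → 0xA75A.
Top bit is set, so as a signed 16-bit value this is 0xA75A − 2^16 = -22694.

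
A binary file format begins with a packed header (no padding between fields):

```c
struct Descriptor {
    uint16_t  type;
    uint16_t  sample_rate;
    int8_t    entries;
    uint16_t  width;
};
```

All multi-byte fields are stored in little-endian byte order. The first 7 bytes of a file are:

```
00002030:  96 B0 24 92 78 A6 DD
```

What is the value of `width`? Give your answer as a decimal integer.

`width` follows `type` (2 B), `sample_rate` (2 B), `entries` (1 B), so it starts at offset 2 + 2 + 1 = 5 and occupies 2 bytes.
Bytes at offsets 5..6: A6 DD.
In little-endian order the low byte comes first in memory.
Reassemble most-significant byte first: DD A6 → 0xDDA6.
0xDDA6 = 56742.

56742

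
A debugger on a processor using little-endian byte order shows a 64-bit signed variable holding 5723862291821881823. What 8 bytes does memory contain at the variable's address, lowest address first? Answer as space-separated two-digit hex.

5723862291821881823 in hexadecimal, padded to 64 bits, is 0x4F6F3E6D974BE9DF.
Split into bytes (most-significant first): 4F 6F 3E 6D 97 4B E9 DF.
In little-endian order the low byte comes first in memory.
So at ascending addresses the bytes are DF E9 4B 97 6D 3E 6F 4F.

DF E9 4B 97 6D 3E 6F 4F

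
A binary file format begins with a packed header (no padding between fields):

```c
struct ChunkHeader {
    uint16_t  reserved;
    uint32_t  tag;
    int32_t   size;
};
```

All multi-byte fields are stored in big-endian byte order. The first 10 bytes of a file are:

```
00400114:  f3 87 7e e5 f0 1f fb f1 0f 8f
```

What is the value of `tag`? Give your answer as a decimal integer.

2128998431

`tag` follows `reserved` (2 bytes), so it starts at byte offset 2 and occupies 4 bytes.
Bytes at offsets 2..5: 7E E5 F0 1F.
Big-endian: lowest address holds the most-significant byte.
The bytes are already most-significant first: 0x7EE5F01F.
0x7EE5F01F = 2128998431.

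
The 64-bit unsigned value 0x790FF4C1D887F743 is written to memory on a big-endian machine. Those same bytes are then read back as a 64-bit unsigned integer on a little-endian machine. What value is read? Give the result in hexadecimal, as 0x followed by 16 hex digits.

Stored big-endian, the bytes at ascending addresses are 79 0F F4 C1 D8 87 F7 43.
Read back as little-endian, the first byte is least significant, giving 0x43F787D8C1F40F79.

0x43F787D8C1F40F79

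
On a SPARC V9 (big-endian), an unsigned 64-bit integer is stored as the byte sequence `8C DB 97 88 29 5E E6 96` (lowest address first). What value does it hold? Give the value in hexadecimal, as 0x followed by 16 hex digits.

0x8CDB9788295EE696

In big-endian order the high byte comes first in memory.
The bytes are already most-significant first: 0x8CDB9788295EE696.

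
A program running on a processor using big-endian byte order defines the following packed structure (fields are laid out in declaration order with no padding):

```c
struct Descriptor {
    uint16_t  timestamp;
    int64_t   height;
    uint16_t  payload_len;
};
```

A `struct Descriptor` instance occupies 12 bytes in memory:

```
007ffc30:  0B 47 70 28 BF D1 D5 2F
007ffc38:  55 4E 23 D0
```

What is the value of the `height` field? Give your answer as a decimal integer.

8081920439262074190

`height` follows `timestamp` (2 bytes), so it starts at byte offset 2 and occupies 8 bytes.
Bytes at offsets 2..9: 70 28 BF D1 D5 2F 55 4E.
Big-endian: lowest address holds the most-significant byte.
The bytes are already most-significant first: 0x7028BFD1D52F554E.
0x7028BFD1D52F554E = 8081920439262074190.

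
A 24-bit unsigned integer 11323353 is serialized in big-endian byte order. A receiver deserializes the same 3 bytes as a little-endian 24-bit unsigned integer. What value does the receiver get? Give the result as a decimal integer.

11323353 in 24-bit hexadecimal is 0xACC7D9.
Stored big-endian, the bytes at ascending addresses are AC C7 D9.
Read back as little-endian, the first byte is least significant, giving 0xD9C7AC.
0xD9C7AC = 14272428.

14272428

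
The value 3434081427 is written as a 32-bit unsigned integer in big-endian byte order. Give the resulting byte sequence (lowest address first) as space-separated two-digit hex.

3434081427 in hexadecimal, padded to 32 bits, is 0xCCAFEC93.
Split into bytes (most-significant first): CC AF EC 93.
In big-endian order the high byte comes first in memory.
So the memory order matches the most-significant-first order: CC AF EC 93.

CC AF EC 93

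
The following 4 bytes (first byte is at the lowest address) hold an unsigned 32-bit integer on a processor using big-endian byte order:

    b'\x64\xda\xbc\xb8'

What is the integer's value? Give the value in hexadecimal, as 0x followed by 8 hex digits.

0x64DABCB8

Big-endian stores the most-significant byte at the lowest address.
The bytes are already most-significant first: 0x64DABCB8.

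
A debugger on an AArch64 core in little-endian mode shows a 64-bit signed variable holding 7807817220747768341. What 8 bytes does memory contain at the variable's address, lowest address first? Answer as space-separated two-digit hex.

15 32 D9 09 65 F0 5A 6C

7807817220747768341 in hexadecimal, padded to 64 bits, is 0x6C5AF06509D93215.
Split into bytes (most-significant first): 6C 5A F0 65 09 D9 32 15.
In little-endian order the low byte comes first in memory.
So at ascending addresses the bytes are 15 32 D9 09 65 F0 5A 6C.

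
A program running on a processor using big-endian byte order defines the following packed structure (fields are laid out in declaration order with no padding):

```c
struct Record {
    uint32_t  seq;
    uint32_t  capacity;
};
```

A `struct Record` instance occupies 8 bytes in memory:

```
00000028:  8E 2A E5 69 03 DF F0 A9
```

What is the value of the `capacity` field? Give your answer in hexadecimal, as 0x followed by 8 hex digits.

0x03DFF0A9

`capacity` follows `seq` (4 bytes), so it starts at byte offset 4 and occupies 4 bytes.
Bytes at offsets 4..7: 03 DF F0 A9.
In big-endian order the high byte comes first in memory.
The bytes are already most-significant first: 0x03DFF0A9.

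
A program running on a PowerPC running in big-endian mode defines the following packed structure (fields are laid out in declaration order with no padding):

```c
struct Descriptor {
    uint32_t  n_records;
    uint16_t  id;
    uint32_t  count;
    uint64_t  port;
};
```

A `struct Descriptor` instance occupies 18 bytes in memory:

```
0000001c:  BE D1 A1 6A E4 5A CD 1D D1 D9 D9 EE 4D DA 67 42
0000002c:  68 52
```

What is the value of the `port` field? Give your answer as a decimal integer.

15703574551118112850

`port` follows `n_records` (4 B), `id` (2 B), `count` (4 B), so it starts at offset 4 + 2 + 4 = 10 and occupies 8 bytes.
Bytes at offsets 10..17: D9 EE 4D DA 67 42 68 52.
In big-endian order the high byte comes first in memory.
The bytes are already most-significant first: 0xD9EE4DDA67426852.
0xD9EE4DDA67426852 = 15703574551118112850.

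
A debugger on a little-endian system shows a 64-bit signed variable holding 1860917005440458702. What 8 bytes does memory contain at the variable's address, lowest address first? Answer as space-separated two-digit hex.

1860917005440458702 in hexadecimal, padded to 64 bits, is 0x19D34E2829C31FCE.
Split into bytes (most-significant first): 19 D3 4E 28 29 C3 1F CE.
Little-endian stores the least-significant byte at the lowest address.
So at ascending addresses the bytes are CE 1F C3 29 28 4E D3 19.

CE 1F C3 29 28 4E D3 19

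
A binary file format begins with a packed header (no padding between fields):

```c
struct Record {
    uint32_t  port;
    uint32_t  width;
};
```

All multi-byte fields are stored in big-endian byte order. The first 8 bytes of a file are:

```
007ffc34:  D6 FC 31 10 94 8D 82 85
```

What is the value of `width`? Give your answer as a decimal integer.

2492301957

`width` follows `port` (4 bytes), so it starts at byte offset 4 and occupies 4 bytes.
Bytes at offsets 4..7: 94 8D 82 85.
In big-endian order the high byte comes first in memory.
The bytes are already most-significant first: 0x948D8285.
0x948D8285 = 2492301957.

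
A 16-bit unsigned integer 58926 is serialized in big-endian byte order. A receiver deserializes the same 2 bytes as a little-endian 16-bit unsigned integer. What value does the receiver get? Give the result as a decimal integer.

12006

58926 in 16-bit hexadecimal is 0xE62E.
Stored big-endian, the bytes at ascending addresses are E6 2E.
Read back as little-endian, the first byte is least significant, giving 0x2EE6.
0x2EE6 = 12006.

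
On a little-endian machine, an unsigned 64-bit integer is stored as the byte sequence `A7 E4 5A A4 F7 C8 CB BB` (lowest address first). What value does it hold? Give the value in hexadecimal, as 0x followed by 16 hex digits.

Little-endian: lowest address holds the least-significant byte.
Reassemble most-significant byte first: BB CB C8 F7 A4 5A E4 A7 → 0xBBCBC8F7A45AE4A7.

0xBBCBC8F7A45AE4A7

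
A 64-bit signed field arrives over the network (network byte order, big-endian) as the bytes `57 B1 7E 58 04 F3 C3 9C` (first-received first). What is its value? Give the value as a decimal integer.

Big-endian stores the most-significant byte at the lowest address.
The bytes are already most-significant first: 0x57B17E5804F3C39C.
0x57B17E5804F3C39C = 6318970668682822556.

6318970668682822556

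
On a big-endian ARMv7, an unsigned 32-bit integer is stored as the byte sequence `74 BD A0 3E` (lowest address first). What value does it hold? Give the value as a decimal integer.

1958584382

In big-endian order the high byte comes first in memory.
The bytes are already most-significant first: 0x74BDA03E.
0x74BDA03E = 1958584382.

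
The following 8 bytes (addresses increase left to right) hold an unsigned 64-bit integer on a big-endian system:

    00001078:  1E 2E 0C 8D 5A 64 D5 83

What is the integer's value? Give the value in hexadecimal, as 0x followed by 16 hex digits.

Big-endian stores the most-significant byte at the lowest address.
The bytes are already most-significant first: 0x1E2E0C8D5A64D583.

0x1E2E0C8D5A64D583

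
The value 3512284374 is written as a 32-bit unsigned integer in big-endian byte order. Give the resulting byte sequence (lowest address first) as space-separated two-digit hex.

3512284374 in hexadecimal, padded to 32 bits, is 0xD15934D6.
Split into bytes (most-significant first): D1 59 34 D6.
Big-endian stores the most-significant byte at the lowest address.
So the memory order matches the most-significant-first order: D1 59 34 D6.

D1 59 34 D6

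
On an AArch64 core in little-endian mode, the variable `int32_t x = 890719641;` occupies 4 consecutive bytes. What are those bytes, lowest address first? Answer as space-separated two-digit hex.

890719641 in hexadecimal, padded to 32 bits, is 0x35174D99.
Split into bytes (most-significant first): 35 17 4D 99.
Little-endian: lowest address holds the least-significant byte.
So at ascending addresses the bytes are 99 4D 17 35.

99 4D 17 35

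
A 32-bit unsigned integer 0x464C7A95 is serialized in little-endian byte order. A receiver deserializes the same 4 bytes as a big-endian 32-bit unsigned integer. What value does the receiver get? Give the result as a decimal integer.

2507820102

Stored little-endian, the bytes at ascending addresses are 95 7A 4C 46.
Read back as big-endian, the last byte is least significant, giving 0x957A4C46.
0x957A4C46 = 2507820102.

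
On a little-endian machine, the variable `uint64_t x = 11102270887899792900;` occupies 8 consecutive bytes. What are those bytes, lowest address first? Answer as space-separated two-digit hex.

11102270887899792900 in hexadecimal, padded to 64 bits, is 0x9A13308CD96D8604.
Split into bytes (most-significant first): 9A 13 30 8C D9 6D 86 04.
Little-endian: lowest address holds the least-significant byte.
So at ascending addresses the bytes are 04 86 6D D9 8C 30 13 9A.

04 86 6D D9 8C 30 13 9A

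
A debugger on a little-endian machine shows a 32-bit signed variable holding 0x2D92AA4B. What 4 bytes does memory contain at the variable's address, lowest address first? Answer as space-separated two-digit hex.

4B AA 92 2D

Split into bytes (most-significant first): 2D 92 AA 4B.
Little-endian stores the least-significant byte at the lowest address.
So at ascending addresses the bytes are 4B AA 92 2D.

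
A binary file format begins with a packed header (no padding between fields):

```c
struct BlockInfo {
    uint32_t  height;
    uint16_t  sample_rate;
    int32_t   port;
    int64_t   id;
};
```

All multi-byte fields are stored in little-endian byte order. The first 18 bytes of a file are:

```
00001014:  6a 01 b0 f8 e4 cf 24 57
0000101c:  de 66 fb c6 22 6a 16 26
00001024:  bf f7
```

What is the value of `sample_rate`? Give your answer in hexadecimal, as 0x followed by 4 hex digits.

`sample_rate` follows `height` (4 bytes), so it starts at byte offset 4 and occupies 2 bytes.
Bytes at offsets 4..5: E4 CF.
Little-endian: lowest address holds the least-significant byte.
Reassemble most-significant byte first: CF E4 → 0xCFE4.

0xCFE4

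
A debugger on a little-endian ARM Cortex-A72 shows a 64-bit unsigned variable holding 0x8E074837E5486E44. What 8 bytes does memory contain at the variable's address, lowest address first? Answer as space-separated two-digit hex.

Split into bytes (most-significant first): 8E 07 48 37 E5 48 6E 44.
In little-endian order the low byte comes first in memory.
So at ascending addresses the bytes are 44 6E 48 E5 37 48 07 8E.

44 6E 48 E5 37 48 07 8E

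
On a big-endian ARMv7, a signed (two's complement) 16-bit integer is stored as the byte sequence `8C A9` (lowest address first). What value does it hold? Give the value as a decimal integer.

Big-endian stores the most-significant byte at the lowest address.
The bytes are already most-significant first: 0x8CA9.
Top bit is set, so as a signed 16-bit value this is 0x8CA9 − 2^16 = -29527.

-29527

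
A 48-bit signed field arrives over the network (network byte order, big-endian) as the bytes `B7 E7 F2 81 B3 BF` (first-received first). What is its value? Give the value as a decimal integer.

Big-endian: lowest address holds the most-significant byte.
The bytes are already most-significant first: 0xB7E7F281B3BF.
Top bit is set, so as a signed 48-bit value this is 0xB7E7F281B3BF − 2^48 = -79268142795841.

-79268142795841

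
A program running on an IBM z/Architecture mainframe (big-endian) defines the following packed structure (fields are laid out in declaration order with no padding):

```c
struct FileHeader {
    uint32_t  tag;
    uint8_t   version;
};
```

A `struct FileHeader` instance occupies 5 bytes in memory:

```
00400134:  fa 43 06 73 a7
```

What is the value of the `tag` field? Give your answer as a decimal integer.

4198696563

`tag` is the first field, at byte offset 0, occupying 4 bytes.
Bytes at offsets 0..3: FA 43 06 73.
Big-endian: lowest address holds the most-significant byte.
The bytes are already most-significant first: 0xFA430673.
0xFA430673 = 4198696563.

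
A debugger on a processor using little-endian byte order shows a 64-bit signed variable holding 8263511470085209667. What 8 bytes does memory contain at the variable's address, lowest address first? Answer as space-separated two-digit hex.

43 7E CB 6B E6 E3 AD 72

8263511470085209667 in hexadecimal, padded to 64 bits, is 0x72ADE3E66BCB7E43.
Split into bytes (most-significant first): 72 AD E3 E6 6B CB 7E 43.
Little-endian stores the least-significant byte at the lowest address.
So at ascending addresses the bytes are 43 7E CB 6B E6 E3 AD 72.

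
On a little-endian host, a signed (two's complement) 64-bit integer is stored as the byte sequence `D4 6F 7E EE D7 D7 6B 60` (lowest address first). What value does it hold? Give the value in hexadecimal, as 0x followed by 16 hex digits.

0x606BD7D7EE7E6FD4

Little-endian stores the least-significant byte at the lowest address.
Reassemble most-significant byte first: 60 6B D7 D7 EE 7E 6F D4 → 0x606BD7D7EE7E6FD4.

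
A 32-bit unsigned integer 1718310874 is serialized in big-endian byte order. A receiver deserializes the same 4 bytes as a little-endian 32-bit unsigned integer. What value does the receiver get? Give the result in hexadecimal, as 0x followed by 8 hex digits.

0xDA576B66

1718310874 in 32-bit hexadecimal is 0x666B57DA.
Stored big-endian, the bytes at ascending addresses are 66 6B 57 DA.
Read back as little-endian, the first byte is least significant, giving 0xDA576B66.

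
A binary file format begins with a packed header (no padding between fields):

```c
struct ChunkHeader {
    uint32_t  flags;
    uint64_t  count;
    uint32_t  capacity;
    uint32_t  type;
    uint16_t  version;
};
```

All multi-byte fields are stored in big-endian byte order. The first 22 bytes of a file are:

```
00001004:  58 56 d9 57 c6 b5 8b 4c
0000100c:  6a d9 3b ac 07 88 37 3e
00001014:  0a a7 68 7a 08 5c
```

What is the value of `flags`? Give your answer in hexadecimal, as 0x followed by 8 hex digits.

`flags` is the first field, at byte offset 0, occupying 4 bytes.
Bytes at offsets 0..3: 58 56 D9 57.
In big-endian order the high byte comes first in memory.
The bytes are already most-significant first: 0x5856D957.

0x5856D957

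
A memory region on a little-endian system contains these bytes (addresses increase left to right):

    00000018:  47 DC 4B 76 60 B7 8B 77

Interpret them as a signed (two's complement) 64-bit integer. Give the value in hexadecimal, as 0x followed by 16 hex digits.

In little-endian order the low byte comes first in memory.
Reassemble most-significant byte first: 77 8B B7 60 76 4B DC 47 → 0x778BB760764BDC47.

0x778BB760764BDC47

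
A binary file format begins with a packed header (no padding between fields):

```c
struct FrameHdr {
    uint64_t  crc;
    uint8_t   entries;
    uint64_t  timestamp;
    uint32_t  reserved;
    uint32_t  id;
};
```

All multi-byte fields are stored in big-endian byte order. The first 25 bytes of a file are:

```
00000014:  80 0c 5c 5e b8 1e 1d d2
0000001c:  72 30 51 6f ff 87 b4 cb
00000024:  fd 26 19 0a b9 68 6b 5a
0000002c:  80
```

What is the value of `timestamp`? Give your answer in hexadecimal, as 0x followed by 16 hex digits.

`timestamp` follows `crc` (8 B), `entries` (1 B), so it starts at offset 8 + 1 = 9 and occupies 8 bytes.
Bytes at offsets 9..16: 30 51 6F FF 87 B4 CB FD.
Big-endian stores the most-significant byte at the lowest address.
The bytes are already most-significant first: 0x30516FFF87B4CBFD.

0x30516FFF87B4CBFD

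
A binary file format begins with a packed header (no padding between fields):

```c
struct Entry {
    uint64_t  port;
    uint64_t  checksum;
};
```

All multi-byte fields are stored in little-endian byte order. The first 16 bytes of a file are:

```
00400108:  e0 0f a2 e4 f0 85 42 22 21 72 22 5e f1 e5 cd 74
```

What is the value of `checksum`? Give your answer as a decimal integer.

`checksum` follows `port` (8 bytes), so it starts at byte offset 8 and occupies 8 bytes.
Bytes at offsets 8..15: 21 72 22 5E F1 E5 CD 74.
Little-endian: lowest address holds the least-significant byte.
Reassemble most-significant byte first: 74 CD E5 F1 5E 22 72 21 → 0x74CDE5F15E227221.
0x74CDE5F15E227221 = 8416636103454519841.

8416636103454519841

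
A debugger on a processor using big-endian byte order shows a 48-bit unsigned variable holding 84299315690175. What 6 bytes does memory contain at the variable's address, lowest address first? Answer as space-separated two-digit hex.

84299315690175 in hexadecimal, padded to 48 bits, is 0x4CAB76C43ABF.
Split into bytes (most-significant first): 4C AB 76 C4 3A BF.
Big-endian stores the most-significant byte at the lowest address.
So the memory order matches the most-significant-first order: 4C AB 76 C4 3A BF.

4C AB 76 C4 3A BF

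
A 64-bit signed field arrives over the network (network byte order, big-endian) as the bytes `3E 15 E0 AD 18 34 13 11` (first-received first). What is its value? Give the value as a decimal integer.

4473728838902485777

Big-endian stores the most-significant byte at the lowest address.
The bytes are already most-significant first: 0x3E15E0AD18341311.
0x3E15E0AD18341311 = 4473728838902485777.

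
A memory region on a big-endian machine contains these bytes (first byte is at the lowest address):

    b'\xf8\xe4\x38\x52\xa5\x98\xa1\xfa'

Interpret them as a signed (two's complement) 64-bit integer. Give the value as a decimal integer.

In big-endian order the high byte comes first in memory.
The bytes are already most-significant first: 0xF8E43852A598A1FA.
Top bit is set, so as a signed 64-bit value this is 0xF8E43852A598A1FA − 2^64 = -512222529996676614.

-512222529996676614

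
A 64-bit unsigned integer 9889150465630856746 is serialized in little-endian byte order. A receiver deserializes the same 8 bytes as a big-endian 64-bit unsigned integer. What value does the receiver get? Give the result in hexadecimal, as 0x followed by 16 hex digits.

9889150465630856746 in 64-bit hexadecimal is 0x893D51F41A50E62A.
Stored little-endian, the bytes at ascending addresses are 2A E6 50 1A F4 51 3D 89.
Read back as big-endian, the last byte is least significant, giving 0x2AE6501AF4513D89.

0x2AE6501AF4513D89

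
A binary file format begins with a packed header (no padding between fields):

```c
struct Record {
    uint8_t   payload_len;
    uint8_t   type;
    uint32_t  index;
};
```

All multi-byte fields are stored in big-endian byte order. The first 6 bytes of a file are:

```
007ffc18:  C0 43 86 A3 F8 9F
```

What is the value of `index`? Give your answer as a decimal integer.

`index` follows `payload_len` (1 B), `type` (1 B), so it starts at offset 1 + 1 = 2 and occupies 4 bytes.
Bytes at offsets 2..5: 86 A3 F8 9F.
In big-endian order the high byte comes first in memory.
The bytes are already most-significant first: 0x86A3F89F.
0x86A3F89F = 2258892959.

2258892959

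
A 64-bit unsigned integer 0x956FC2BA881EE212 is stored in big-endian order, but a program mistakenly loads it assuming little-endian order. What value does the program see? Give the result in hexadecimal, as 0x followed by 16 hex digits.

0x12E21E88BAC26F95

Stored big-endian, the bytes at ascending addresses are 95 6F C2 BA 88 1E E2 12.
Read back as little-endian, the first byte is least significant, giving 0x12E21E88BAC26F95.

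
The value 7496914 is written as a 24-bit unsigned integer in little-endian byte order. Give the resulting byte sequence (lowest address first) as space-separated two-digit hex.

D2 64 72

7496914 in hexadecimal, padded to 24 bits, is 0x7264D2.
Split into bytes (most-significant first): 72 64 D2.
Little-endian: lowest address holds the least-significant byte.
So at ascending addresses the bytes are D2 64 72.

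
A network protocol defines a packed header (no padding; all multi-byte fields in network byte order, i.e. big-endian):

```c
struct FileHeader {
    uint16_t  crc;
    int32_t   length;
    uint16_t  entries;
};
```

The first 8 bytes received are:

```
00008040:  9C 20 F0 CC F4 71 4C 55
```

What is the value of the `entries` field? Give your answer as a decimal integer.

`entries` follows `crc` (2 B), `length` (4 B), so it starts at offset 2 + 4 = 6 and occupies 2 bytes.
Bytes at offsets 6..7: 4C 55.
Big-endian stores the most-significant byte at the lowest address.
The bytes are already most-significant first: 0x4C55.
0x4C55 = 19541.

19541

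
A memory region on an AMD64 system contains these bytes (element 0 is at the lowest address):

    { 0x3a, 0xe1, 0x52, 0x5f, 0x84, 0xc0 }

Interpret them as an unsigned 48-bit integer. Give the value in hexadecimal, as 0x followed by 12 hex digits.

Little-endian: lowest address holds the least-significant byte.
Reassemble most-significant byte first: C0 84 5F 52 E1 3A → 0xC0845F52E13A.

0xC0845F52E13A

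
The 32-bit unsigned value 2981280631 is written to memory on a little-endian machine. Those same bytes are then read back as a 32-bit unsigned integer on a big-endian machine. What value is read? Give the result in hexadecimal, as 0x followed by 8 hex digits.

0x77BBB2B1

2981280631 in 32-bit hexadecimal is 0xB1B2BB77.
Stored little-endian, the bytes at ascending addresses are 77 BB B2 B1.
Read back as big-endian, the last byte is least significant, giving 0x77BBB2B1.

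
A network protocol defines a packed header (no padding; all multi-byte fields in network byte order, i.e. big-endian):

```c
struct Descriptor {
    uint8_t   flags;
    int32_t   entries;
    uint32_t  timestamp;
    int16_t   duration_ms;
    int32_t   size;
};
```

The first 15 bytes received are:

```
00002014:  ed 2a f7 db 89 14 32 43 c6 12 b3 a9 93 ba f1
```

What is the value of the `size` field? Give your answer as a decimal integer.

-1449936143

`size` follows `flags` (1 B), `entries` (4 B), `timestamp` (4 B), `duration_ms` (2 B), so it starts at offset 1 + 4 + 4 + 2 = 11 and occupies 4 bytes.
Bytes at offsets 11..14: A9 93 BA F1.
Big-endian stores the most-significant byte at the lowest address.
The bytes are already most-significant first: 0xA993BAF1.
Top bit is set, so as a signed 32-bit value this is 0xA993BAF1 − 2^32 = -1449936143.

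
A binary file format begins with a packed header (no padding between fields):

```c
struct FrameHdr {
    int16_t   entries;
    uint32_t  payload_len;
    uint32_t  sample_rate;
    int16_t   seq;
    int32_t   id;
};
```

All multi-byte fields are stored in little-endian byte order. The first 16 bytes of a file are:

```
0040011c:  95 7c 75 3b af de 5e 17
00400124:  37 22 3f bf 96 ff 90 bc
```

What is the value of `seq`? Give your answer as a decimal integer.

-16577

`seq` follows `entries` (2 B), `payload_len` (4 B), `sample_rate` (4 B), so it starts at offset 2 + 4 + 4 = 10 and occupies 2 bytes.
Bytes at offsets 10..11: 3F BF.
In little-endian order the low byte comes first in memory.
Reassemble most-significant byte first: BF 3F → 0xBF3F.
Top bit is set, so as a signed 16-bit value this is 0xBF3F − 2^16 = -16577.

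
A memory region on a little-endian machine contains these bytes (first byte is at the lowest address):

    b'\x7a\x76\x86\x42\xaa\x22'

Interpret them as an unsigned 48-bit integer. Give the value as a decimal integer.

Little-endian stores the least-significant byte at the lowest address.
Reassemble most-significant byte first: 22 AA 42 86 76 7A → 0x22AA4286767A.
0x22AA4286767A = 38114655893114.

38114655893114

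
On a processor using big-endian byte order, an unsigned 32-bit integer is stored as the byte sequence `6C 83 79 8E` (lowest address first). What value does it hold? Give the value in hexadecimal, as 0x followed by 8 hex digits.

0x6C83798E

In big-endian order the high byte comes first in memory.
The bytes are already most-significant first: 0x6C83798E.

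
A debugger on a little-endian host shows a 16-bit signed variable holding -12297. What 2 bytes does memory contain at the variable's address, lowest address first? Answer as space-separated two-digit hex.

Two's complement of -12297 in 16 bits: 12297 = 0x3009; invert → 0xCFF6; add 1 → 0xCFF7.
Split into bytes (most-significant first): CF F7.
In little-endian order the low byte comes first in memory.
So at ascending addresses the bytes are F7 CF.

F7 CF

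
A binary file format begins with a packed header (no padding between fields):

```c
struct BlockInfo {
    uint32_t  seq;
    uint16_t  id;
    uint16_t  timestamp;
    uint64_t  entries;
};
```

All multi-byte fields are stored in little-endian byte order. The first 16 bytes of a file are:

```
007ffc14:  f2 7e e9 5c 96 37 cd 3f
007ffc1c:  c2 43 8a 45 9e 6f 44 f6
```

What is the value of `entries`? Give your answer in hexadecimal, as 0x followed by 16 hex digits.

`entries` follows `seq` (4 B), `id` (2 B), `timestamp` (2 B), so it starts at offset 4 + 2 + 2 = 8 and occupies 8 bytes.
Bytes at offsets 8..15: C2 43 8A 45 9E 6F 44 F6.
In little-endian order the low byte comes first in memory.
Reassemble most-significant byte first: F6 44 6F 9E 45 8A 43 C2 → 0xF6446F9E458A43C2.

0xF6446F9E458A43C2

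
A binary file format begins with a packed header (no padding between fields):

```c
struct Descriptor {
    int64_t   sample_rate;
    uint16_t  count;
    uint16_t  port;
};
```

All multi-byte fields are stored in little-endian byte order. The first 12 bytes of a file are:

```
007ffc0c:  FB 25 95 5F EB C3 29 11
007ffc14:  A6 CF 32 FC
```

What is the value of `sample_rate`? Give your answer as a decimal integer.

1236734988378252795

`sample_rate` is the first field, at byte offset 0, occupying 8 bytes.
Bytes at offsets 0..7: FB 25 95 5F EB C3 29 11.
In little-endian order the low byte comes first in memory.
Reassemble most-significant byte first: 11 29 C3 EB 5F 95 25 FB → 0x1129C3EB5F9525FB.
0x1129C3EB5F9525FB = 1236734988378252795.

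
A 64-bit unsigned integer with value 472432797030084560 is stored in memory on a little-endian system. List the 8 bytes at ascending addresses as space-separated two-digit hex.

D0 EF 38 37 20 6B 8E 06

472432797030084560 in hexadecimal, padded to 64 bits, is 0x068E6B203738EFD0.
Split into bytes (most-significant first): 06 8E 6B 20 37 38 EF D0.
In little-endian order the low byte comes first in memory.
So at ascending addresses the bytes are D0 EF 38 37 20 6B 8E 06.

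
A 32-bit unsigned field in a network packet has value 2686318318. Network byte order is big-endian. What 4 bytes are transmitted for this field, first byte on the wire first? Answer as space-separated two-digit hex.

2686318318 in hexadecimal, padded to 32 bits, is 0xA01DF6EE.
Split into bytes (most-significant first): A0 1D F6 EE.
Big-endian stores the most-significant byte at the lowest address.
So the memory order matches the most-significant-first order: A0 1D F6 EE.

A0 1D F6 EE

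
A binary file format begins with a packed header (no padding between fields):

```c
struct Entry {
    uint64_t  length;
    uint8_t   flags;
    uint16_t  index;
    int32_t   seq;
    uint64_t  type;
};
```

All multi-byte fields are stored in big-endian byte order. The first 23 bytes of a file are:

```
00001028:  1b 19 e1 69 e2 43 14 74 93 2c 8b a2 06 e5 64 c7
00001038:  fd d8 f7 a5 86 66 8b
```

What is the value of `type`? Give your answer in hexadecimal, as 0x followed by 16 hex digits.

`type` follows `length` (8 B), `flags` (1 B), `index` (2 B), `seq` (4 B), so it starts at offset 8 + 1 + 2 + 4 = 15 and occupies 8 bytes.
Bytes at offsets 15..22: C7 FD D8 F7 A5 86 66 8B.
Big-endian: lowest address holds the most-significant byte.
The bytes are already most-significant first: 0xC7FDD8F7A586668B.

0xC7FDD8F7A586668B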